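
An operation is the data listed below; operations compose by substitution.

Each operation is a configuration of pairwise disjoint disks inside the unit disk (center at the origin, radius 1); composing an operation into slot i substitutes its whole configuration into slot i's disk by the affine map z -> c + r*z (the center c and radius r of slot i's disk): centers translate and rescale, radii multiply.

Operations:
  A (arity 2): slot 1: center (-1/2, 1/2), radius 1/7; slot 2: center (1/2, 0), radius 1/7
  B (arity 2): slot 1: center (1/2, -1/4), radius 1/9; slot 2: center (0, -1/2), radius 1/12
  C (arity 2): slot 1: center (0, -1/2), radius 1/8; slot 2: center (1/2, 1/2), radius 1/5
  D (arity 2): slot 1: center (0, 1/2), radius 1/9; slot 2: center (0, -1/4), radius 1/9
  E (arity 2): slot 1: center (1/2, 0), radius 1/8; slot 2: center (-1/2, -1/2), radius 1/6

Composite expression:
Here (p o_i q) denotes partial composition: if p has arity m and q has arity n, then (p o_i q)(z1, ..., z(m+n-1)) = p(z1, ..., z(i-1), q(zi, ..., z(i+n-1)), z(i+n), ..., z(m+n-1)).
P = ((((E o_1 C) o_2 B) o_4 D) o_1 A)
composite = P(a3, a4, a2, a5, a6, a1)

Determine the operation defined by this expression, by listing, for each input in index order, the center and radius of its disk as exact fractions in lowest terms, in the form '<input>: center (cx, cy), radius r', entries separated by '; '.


a1: center (-1/2, -13/24), radius 1/54; a2: center (23/40, 9/160), radius 1/360; a3: center (63/128, -7/128), radius 1/448; a4: center (65/128, -1/16), radius 1/448; a5: center (9/16, 1/20), radius 1/480; a6: center (-1/2, -5/12), radius 1/54

Below E, radii multiply path by path; the a-disk centers shift.
tracing a3 down its 3-map path: center (63/128, -7/128), radius 1/448
tracing a4 down its 3-map path: center (65/128, -1/16), radius 1/448
tracing a2 down its 3-map path: center (23/40, 9/160), radius 1/360
tracing a5 down its 3-map path: center (9/16, 1/20), radius 1/480
tracing a6 down its 2-map path: center (-1/2, -5/12), radius 1/54
tracing a1 down its 2-map path: center (-1/2, -13/24), radius 1/54


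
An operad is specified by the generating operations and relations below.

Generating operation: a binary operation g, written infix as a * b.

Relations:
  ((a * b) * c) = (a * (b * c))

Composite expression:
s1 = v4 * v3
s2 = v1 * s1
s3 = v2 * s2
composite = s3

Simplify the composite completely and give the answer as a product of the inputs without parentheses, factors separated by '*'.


v2 * v1 * v4 * v3

Associativity of g dissolves the nesting; only the v-input order survives.
(v4 * v3) reduces to v4 * v3
(v1 * (v4 * v3)) reduces to v1 * v4 * v3
(v2 * (v1 * (v4 * v3))) reduces to v2 * v1 * v4 * v3


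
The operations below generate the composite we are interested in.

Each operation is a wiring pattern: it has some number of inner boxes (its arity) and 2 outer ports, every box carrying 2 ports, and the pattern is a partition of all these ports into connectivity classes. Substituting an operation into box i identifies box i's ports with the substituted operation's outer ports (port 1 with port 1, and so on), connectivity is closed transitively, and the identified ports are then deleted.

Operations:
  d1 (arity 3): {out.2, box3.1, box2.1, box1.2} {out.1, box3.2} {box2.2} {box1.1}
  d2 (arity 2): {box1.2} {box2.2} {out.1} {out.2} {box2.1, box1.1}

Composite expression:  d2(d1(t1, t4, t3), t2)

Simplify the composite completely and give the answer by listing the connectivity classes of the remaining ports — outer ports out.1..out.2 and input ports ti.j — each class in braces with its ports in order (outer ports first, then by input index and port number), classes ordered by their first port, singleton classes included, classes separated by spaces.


{out.1} {out.2} {t1.1} {t1.2, t3.1, t4.1} {t2.1, t3.2} {t2.2} {t4.2}


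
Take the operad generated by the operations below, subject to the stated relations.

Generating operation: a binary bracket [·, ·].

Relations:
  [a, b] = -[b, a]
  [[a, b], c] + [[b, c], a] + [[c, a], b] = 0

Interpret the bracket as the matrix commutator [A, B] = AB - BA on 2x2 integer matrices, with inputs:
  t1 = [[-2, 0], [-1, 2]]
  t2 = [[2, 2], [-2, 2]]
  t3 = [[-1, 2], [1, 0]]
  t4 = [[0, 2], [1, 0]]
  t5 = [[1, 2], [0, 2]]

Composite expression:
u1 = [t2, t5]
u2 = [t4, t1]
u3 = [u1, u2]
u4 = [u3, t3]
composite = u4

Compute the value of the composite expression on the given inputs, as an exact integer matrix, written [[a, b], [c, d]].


[[24, -24], [24, -24]]

[t2, t5] = [[4, 2], [2, -4]]
[t4, t1] = [[-2, 8], [-4, 2]]
[[t2, t5], [t4, t1]] = [[-24, 72], [24, 24]]
[[[t2, t5], [t4, t1]], t3] = [[24, -24], [24, -24]]


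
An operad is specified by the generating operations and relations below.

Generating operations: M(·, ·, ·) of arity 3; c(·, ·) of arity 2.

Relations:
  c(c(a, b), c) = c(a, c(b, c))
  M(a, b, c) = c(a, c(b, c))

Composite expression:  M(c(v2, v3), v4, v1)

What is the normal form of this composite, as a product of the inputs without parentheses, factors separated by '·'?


v2 · v3 · v4 · v1

Every regrouping of M is equal, so read the v-inputs in written order.
c(v2, v3) linearizes to v2 · v3
M(c(v2, v3), v4, v1) linearizes to v2 · v3 · v4 · v1


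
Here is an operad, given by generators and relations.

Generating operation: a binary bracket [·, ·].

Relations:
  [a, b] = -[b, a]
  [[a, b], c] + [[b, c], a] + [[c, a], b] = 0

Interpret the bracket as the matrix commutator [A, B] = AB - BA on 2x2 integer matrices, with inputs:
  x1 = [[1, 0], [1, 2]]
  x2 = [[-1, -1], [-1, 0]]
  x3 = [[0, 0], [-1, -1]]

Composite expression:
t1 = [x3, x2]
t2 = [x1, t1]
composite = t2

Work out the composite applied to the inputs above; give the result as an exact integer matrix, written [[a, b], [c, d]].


[[1, 1], [0, -1]]

[x3, x2] = [[-1, -1], [2, 1]]
[x1, [x3, x2]] = [[1, 1], [0, -1]]


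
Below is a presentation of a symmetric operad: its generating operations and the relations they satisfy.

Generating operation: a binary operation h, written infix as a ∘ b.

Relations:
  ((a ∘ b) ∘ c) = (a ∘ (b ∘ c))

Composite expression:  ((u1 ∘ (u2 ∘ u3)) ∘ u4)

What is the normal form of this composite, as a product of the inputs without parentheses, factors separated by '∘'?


Every regrouping of h is equal, so read the u-inputs in written order.
(u2 ∘ u3) flattens to u2 ∘ u3
(u1 ∘ (u2 ∘ u3)) flattens to u1 ∘ u2 ∘ u3
((u1 ∘ (u2 ∘ u3)) ∘ u4) flattens to u1 ∘ u2 ∘ u3 ∘ u4

u1 ∘ u2 ∘ u3 ∘ u4


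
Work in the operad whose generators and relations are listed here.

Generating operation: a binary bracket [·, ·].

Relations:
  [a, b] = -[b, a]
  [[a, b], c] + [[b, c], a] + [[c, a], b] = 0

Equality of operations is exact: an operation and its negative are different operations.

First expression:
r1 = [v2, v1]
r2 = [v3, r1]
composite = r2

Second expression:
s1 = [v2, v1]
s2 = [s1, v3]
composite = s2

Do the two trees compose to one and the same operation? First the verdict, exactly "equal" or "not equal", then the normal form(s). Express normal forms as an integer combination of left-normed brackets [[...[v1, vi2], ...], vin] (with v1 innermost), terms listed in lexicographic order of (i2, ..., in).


not equal: they reduce to [[v1, v2], v3] and -[[v1, v2], v3]

The first expression reduces to [[v1, v2], v3]
The second expression reduces to -[[v1, v2], v3]
Different reductions; not equal.


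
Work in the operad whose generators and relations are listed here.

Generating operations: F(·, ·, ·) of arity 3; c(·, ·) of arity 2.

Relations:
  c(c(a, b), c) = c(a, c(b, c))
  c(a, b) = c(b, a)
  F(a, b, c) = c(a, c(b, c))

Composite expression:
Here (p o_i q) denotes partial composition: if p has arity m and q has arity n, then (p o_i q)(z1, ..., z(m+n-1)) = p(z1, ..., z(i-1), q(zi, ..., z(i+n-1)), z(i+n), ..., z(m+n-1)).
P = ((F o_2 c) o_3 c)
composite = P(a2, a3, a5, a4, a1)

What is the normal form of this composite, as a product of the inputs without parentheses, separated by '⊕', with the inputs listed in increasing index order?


Shape and order are irrelevant to F; the a-input set decides.
c(a5, a4) flattens to a5 ⊕ a4
c(a3, c(a5, a4)) flattens to a3 ⊕ a5 ⊕ a4
F(a2, c(a3, c(a5, a4)), a1) flattens to a2 ⊕ a3 ⊕ a5 ⊕ a4 ⊕ a1
the factors in increasing index order: a1 ⊕ a2 ⊕ a3 ⊕ a4 ⊕ a5

a1 ⊕ a2 ⊕ a3 ⊕ a4 ⊕ a5


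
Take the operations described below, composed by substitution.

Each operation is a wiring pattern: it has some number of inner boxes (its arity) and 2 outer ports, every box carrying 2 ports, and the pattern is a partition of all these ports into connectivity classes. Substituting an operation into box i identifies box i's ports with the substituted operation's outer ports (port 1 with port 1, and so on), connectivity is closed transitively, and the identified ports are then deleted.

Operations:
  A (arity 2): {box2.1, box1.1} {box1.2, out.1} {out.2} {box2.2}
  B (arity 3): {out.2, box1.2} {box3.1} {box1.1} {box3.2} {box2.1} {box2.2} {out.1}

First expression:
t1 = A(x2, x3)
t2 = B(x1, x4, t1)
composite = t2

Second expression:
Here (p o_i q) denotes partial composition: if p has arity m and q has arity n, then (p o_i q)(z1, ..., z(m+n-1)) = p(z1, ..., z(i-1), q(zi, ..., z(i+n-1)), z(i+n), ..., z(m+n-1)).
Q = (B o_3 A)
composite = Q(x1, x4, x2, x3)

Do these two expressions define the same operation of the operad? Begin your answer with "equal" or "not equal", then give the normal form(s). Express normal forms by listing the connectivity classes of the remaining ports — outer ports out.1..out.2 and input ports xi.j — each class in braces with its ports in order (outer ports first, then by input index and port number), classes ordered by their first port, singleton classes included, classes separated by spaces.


In normal form, the first expression is {out.1} {out.2, x1.2} {x1.1} {x2.1, x3.1} {x2.2} {x3.2} {x4.1} {x4.2}
In normal form, the second expression is {out.1} {out.2, x1.2} {x1.1} {x2.1, x3.1} {x2.2} {x3.2} {x4.1} {x4.2}
Identical normal forms: equal.

equal; both compose to {out.1} {out.2, x1.2} {x1.1} {x2.1, x3.1} {x2.2} {x3.2} {x4.1} {x4.2}


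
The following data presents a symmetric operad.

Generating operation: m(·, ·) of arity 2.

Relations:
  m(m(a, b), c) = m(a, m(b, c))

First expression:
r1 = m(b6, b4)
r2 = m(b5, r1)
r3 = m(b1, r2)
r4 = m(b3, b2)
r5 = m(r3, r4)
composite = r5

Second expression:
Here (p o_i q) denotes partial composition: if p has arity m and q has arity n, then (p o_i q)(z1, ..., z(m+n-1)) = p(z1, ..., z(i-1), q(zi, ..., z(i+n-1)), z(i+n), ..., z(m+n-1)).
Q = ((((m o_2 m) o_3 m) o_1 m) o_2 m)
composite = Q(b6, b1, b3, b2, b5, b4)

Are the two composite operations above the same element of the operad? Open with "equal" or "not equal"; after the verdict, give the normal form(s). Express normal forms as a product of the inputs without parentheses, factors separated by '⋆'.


not equal; first: b1 ⋆ b5 ⋆ b6 ⋆ b4 ⋆ b3 ⋆ b2; second: b6 ⋆ b1 ⋆ b3 ⋆ b2 ⋆ b5 ⋆ b4

Reducing the first expression gives b1 ⋆ b5 ⋆ b6 ⋆ b4 ⋆ b3 ⋆ b2
Reducing the second expression gives b6 ⋆ b1 ⋆ b3 ⋆ b2 ⋆ b5 ⋆ b4
Distinct normal forms: not equal.


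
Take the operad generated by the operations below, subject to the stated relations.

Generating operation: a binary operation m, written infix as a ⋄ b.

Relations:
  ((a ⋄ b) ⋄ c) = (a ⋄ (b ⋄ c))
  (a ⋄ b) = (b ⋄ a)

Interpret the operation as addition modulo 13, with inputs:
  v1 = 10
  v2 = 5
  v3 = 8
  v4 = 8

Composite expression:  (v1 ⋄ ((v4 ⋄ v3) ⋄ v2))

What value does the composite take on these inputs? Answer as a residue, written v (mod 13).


5 (mod 13)

(v4 ⋄ v3) = 3
((v4 ⋄ v3) ⋄ v2) = 8
(v1 ⋄ ((v4 ⋄ v3) ⋄ v2)) = 5


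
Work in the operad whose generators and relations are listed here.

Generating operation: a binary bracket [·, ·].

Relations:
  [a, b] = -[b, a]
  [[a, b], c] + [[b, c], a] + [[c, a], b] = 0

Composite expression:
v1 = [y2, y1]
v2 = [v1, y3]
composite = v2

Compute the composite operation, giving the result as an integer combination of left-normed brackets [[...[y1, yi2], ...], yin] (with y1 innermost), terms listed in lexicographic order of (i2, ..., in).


-[[y1, y2], y3]

Left-normed coefficients sit on the y1-initial expansion words.
Composite bracket: [[y2, y1], y3]
Each bracket splits as ab - ba, giving 4 signed words (2^2 = 4).
Words beginning with y1 determine it all:
  from y1y2y3, sign -1: term -[[y1, y2], y3]


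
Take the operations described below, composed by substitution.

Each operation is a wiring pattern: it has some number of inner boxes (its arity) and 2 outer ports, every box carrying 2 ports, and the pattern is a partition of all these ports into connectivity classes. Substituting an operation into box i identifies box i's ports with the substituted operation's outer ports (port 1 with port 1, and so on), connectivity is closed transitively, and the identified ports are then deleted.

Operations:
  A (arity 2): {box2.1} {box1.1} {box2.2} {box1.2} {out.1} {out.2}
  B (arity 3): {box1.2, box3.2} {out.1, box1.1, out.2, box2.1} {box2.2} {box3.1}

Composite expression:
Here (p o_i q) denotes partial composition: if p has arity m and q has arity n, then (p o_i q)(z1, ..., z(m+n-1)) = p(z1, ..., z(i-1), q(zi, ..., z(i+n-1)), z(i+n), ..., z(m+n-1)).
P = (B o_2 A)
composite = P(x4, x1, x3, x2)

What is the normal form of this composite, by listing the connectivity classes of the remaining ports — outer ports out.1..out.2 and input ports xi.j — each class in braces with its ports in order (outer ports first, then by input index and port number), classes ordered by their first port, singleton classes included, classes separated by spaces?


{out.1, out.2, x4.1} {x1.1} {x1.2} {x2.1} {x2.2, x4.2} {x3.1} {x3.2}

After gluing at B, chains via deleted ports link the x-ports.
A over (x1, x3) gives {out.1} {out.2} {x1.1} {x1.2} {x3.1} {x3.2}, out.j being that stage's outer ports
B over (x4, x1, x3, x2) gives {out.1, out.2, x4.1} {x1.1} {x1.2} {x2.1} {x2.2, x4.2} {x3.1} {x3.2}, out.j being that stage's outer ports


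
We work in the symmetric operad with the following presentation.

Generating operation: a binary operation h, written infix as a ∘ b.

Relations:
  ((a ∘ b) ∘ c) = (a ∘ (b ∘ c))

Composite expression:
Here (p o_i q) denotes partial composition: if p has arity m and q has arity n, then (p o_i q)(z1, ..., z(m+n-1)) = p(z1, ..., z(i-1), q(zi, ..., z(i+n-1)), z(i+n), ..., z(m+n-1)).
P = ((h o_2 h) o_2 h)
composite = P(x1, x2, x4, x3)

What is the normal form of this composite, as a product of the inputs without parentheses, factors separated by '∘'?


x1 ∘ x2 ∘ x4 ∘ x3

Key point: h is associative — brackets drop, the x-order remains.
(x2 ∘ x4) flattens to x2 ∘ x4
((x2 ∘ x4) ∘ x3) flattens to x2 ∘ x4 ∘ x3
(x1 ∘ ((x2 ∘ x4) ∘ x3)) flattens to x1 ∘ x2 ∘ x4 ∘ x3


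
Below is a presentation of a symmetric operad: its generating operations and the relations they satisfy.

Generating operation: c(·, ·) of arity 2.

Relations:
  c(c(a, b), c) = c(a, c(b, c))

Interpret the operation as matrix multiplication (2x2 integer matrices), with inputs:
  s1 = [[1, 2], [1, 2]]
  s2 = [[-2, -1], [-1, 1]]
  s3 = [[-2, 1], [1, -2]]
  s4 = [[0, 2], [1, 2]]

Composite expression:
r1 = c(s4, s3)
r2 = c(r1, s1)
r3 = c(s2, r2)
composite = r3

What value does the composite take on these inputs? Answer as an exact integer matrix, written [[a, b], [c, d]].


[[7, 14], [-1, -2]]

c(s4, s3) = [[2, -4], [0, -3]]
c(c(s4, s3), s1) = [[-2, -4], [-3, -6]]
c(s2, c(c(s4, s3), s1)) = [[7, 14], [-1, -2]]


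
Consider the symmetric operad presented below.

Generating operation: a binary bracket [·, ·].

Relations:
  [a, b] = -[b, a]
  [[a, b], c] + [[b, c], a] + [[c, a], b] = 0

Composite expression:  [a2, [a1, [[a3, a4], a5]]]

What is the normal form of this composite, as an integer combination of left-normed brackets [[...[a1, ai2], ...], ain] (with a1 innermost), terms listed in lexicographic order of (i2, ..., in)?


-[[[[a1, a3], a4], a5], a2] + [[[[a1, a4], a3], a5], a2] + [[[[a1, a5], a3], a4], a2] - [[[[a1, a5], a4], a3], a2]


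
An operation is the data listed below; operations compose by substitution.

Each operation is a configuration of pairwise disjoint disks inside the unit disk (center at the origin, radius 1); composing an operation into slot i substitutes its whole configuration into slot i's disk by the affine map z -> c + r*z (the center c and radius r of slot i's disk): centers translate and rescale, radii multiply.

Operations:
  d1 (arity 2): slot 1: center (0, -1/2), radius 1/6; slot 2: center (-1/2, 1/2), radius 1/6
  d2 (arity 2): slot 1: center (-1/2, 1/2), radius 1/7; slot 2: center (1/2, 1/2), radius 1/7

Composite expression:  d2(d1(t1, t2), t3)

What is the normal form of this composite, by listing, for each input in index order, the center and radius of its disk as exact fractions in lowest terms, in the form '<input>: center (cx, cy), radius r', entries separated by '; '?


t1: center (-1/2, 3/7), radius 1/42; t2: center (-4/7, 4/7), radius 1/42; t3: center (1/2, 1/2), radius 1/7

Follow each t-input down from d2: c' goes to c + r*c', radius to r*r'.
for t1, the 2-step affine chain lands on center (-1/2, 3/7), radius 1/42
for t2, the 2-step affine chain lands on center (-4/7, 4/7), radius 1/42
for t3, the 1-step affine chain lands on center (1/2, 1/2), radius 1/7


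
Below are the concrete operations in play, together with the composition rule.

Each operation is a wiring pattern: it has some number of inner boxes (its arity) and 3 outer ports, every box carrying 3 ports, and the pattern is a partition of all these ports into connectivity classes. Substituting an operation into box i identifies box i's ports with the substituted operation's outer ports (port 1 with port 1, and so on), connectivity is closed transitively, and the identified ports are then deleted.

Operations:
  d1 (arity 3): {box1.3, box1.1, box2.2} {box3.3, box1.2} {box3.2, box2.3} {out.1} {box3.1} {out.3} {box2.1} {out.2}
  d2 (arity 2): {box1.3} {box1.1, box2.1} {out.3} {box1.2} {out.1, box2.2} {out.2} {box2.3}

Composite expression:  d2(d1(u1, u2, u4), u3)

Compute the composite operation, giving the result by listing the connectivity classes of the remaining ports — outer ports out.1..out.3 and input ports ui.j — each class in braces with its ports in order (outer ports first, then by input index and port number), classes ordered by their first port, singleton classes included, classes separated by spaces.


{out.1, u3.2} {out.2} {out.3} {u1.1, u1.3, u2.2} {u1.2, u4.3} {u2.1} {u2.3, u4.2} {u3.1} {u3.3} {u4.1}

Substituting into d2 glues patterns; closure does the rest.
composing d1 on (u1, u2, u4), with out.j its own outer ports: {out.1} {out.2} {out.3} {u1.1, u1.3, u2.2} {u1.2, u4.3} {u2.1} {u2.3, u4.2} {u4.1}
composing d2 on (u1, u2, u4, u3), with out.j its own outer ports: {out.1, u3.2} {out.2} {out.3} {u1.1, u1.3, u2.2} {u1.2, u4.3} {u2.1} {u2.3, u4.2} {u3.1} {u3.3} {u4.1}


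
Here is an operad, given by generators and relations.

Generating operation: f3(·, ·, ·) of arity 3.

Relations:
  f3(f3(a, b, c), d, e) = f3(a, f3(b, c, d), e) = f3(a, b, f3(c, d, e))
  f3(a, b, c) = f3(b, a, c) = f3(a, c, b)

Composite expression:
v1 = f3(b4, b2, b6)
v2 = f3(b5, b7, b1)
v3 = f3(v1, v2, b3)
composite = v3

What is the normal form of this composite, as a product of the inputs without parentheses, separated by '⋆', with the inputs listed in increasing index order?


b1 ⋆ b2 ⋆ b3 ⋆ b4 ⋆ b5 ⋆ b6 ⋆ b7


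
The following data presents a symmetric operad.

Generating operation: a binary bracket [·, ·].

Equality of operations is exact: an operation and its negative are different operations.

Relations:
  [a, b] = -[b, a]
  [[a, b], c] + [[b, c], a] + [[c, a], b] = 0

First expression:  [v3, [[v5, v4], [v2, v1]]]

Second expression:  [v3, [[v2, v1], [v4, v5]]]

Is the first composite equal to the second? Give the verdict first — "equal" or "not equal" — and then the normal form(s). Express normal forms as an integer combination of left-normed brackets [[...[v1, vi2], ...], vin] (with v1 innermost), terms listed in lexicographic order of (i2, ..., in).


The first expression, normalized: [[[[v1, v2], v4], v5], v3] - [[[[v1, v2], v5], v4], v3]
The second expression, normalized: [[[[v1, v2], v4], v5], v3] - [[[[v1, v2], v5], v4], v3]
Identical normal forms: equal.

equal; the common form is [[[[v1, v2], v4], v5], v3] - [[[[v1, v2], v5], v4], v3]


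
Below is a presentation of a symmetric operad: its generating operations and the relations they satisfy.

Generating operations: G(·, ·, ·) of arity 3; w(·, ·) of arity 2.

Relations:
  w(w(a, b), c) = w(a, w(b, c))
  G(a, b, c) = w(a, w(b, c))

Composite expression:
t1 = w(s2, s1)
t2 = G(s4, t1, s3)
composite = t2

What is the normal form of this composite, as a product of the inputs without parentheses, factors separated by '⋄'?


s4 ⋄ s2 ⋄ s1 ⋄ s3

Every regrouping of G is equal, so read the s-inputs in written order.
w(s2, s1) flattens to s2 ⋄ s1
G(s4, w(s2, s1), s3) flattens to s4 ⋄ s2 ⋄ s1 ⋄ s3


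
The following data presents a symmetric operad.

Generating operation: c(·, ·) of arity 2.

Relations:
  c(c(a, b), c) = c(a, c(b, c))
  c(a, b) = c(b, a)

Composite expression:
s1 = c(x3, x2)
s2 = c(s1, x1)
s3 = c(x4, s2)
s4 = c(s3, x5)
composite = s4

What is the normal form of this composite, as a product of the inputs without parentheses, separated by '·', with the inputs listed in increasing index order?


x1 · x2 · x3 · x4 · x5

Any arrangement under c is one operation, so sort the x-inputs.
c(x3, x2) unparenthesizes to x3 · x2
c(c(x3, x2), x1) unparenthesizes to x3 · x2 · x1
c(x4, c(c(x3, x2), x1)) unparenthesizes to x4 · x3 · x2 · x1
c(c(x4, c(c(x3, x2), x1)), x5) unparenthesizes to x4 · x3 · x2 · x1 · x5
the factors in increasing index order: x1 · x2 · x3 · x4 · x5


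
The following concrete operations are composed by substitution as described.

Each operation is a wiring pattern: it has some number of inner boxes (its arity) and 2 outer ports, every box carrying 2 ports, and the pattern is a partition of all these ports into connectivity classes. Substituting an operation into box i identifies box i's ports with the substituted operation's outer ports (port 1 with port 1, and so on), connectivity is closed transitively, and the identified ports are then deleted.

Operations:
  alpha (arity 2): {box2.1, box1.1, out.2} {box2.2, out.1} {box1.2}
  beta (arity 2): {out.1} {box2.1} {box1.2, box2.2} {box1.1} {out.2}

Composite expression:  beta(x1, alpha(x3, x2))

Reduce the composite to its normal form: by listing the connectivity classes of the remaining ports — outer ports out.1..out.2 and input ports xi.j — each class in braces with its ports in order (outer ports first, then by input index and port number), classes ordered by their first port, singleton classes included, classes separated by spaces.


{out.1} {out.2} {x1.1} {x1.2, x2.1, x3.1} {x2.2} {x3.2}


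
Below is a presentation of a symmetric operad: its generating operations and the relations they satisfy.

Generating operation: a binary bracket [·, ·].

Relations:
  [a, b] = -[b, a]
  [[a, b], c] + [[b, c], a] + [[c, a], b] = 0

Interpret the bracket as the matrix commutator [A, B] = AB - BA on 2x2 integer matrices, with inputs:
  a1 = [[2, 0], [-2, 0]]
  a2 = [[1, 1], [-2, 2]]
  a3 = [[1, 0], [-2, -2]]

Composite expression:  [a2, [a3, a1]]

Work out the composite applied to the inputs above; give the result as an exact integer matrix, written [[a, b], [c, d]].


[[2, 0], [2, -2]]

[a3, a1] = [[0, 0], [2, 0]]
[a2, [a3, a1]] = [[2, 0], [2, -2]]


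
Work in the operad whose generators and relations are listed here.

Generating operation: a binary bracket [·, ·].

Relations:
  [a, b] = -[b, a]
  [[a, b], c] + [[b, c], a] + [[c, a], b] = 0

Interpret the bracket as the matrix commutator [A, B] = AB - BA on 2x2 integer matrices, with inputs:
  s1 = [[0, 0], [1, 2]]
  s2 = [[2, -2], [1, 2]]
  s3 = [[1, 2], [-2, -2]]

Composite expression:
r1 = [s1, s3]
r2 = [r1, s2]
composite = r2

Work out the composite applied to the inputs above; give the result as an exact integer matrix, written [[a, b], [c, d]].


[[-6, 8], [4, 6]]


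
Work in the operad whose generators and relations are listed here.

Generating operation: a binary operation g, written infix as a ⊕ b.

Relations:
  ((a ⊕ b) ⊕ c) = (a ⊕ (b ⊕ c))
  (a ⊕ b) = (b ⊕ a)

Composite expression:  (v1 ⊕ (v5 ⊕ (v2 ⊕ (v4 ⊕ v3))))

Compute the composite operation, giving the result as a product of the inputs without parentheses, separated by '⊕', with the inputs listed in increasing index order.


v1 ⊕ v2 ⊕ v3 ⊕ v4 ⊕ v5

Both nesting and order wash out for g; what remains is which v's occur.
(v4 ⊕ v3) spells out as v4 ⊕ v3
(v2 ⊕ (v4 ⊕ v3)) spells out as v2 ⊕ v4 ⊕ v3
(v5 ⊕ (v2 ⊕ (v4 ⊕ v3))) spells out as v5 ⊕ v2 ⊕ v4 ⊕ v3
(v1 ⊕ (v5 ⊕ (v2 ⊕ (v4 ⊕ v3)))) spells out as v1 ⊕ v5 ⊕ v2 ⊕ v4 ⊕ v3
commutativity sorts the factors: v1 ⊕ v2 ⊕ v3 ⊕ v4 ⊕ v5


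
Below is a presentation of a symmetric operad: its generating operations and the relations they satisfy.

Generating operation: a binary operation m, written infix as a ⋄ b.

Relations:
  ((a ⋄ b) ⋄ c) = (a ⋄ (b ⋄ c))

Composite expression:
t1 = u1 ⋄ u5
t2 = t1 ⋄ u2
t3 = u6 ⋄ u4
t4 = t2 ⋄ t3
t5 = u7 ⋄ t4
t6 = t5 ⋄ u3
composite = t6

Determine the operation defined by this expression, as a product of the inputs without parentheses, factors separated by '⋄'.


u7 ⋄ u1 ⋄ u5 ⋄ u2 ⋄ u6 ⋄ u4 ⋄ u3

Associativity of m dissolves the nesting; only the u-input order survives.
(u1 ⋄ u5) linearizes to u1 ⋄ u5
((u1 ⋄ u5) ⋄ u2) linearizes to u1 ⋄ u5 ⋄ u2
(u6 ⋄ u4) linearizes to u6 ⋄ u4
(((u1 ⋄ u5) ⋄ u2) ⋄ (u6 ⋄ u4)) linearizes to u1 ⋄ u5 ⋄ u2 ⋄ u6 ⋄ u4
(u7 ⋄ (((u1 ⋄ u5) ⋄ u2) ⋄ (u6 ⋄ u4))) linearizes to u7 ⋄ u1 ⋄ u5 ⋄ u2 ⋄ u6 ⋄ u4
((u7 ⋄ (((u1 ⋄ u5) ⋄ u2) ⋄ (u6 ⋄ u4))) ⋄ u3) linearizes to u7 ⋄ u1 ⋄ u5 ⋄ u2 ⋄ u6 ⋄ u4 ⋄ u3


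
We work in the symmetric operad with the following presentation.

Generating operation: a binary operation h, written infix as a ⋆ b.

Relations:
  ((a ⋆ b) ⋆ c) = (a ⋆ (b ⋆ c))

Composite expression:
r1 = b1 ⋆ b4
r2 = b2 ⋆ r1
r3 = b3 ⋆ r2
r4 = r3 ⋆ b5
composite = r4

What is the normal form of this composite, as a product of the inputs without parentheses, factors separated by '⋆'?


b3 ⋆ b2 ⋆ b1 ⋆ b4 ⋆ b5

Every regrouping of h is equal, so read the b-inputs in written order.
(b1 ⋆ b4) spells out as b1 ⋆ b4
(b2 ⋆ (b1 ⋆ b4)) spells out as b2 ⋆ b1 ⋆ b4
(b3 ⋆ (b2 ⋆ (b1 ⋆ b4))) spells out as b3 ⋆ b2 ⋆ b1 ⋆ b4
((b3 ⋆ (b2 ⋆ (b1 ⋆ b4))) ⋆ b5) spells out as b3 ⋆ b2 ⋆ b1 ⋆ b4 ⋆ b5


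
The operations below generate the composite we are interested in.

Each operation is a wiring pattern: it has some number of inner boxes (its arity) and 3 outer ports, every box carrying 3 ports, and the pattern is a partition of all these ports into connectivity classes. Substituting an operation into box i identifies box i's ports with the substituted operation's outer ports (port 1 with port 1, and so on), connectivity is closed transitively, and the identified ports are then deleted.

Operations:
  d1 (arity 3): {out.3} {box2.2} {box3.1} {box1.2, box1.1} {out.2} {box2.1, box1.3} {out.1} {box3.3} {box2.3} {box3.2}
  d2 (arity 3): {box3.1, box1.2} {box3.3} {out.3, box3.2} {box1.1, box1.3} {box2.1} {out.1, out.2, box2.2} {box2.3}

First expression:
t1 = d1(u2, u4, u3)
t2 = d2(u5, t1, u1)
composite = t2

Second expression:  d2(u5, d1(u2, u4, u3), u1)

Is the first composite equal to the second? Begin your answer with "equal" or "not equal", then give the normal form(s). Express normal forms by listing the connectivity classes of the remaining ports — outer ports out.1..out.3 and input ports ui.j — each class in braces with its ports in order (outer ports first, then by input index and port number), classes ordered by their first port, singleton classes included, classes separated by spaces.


equal; both compose to {out.1, out.2} {out.3, u1.2} {u1.1, u5.2} {u1.3} {u2.1, u2.2} {u2.3, u4.1} {u3.1} {u3.2} {u3.3} {u4.2} {u4.3} {u5.1, u5.3}

In normal form, the first expression is {out.1, out.2} {out.3, u1.2} {u1.1, u5.2} {u1.3} {u2.1, u2.2} {u2.3, u4.1} {u3.1} {u3.2} {u3.3} {u4.2} {u4.3} {u5.1, u5.3}
In normal form, the second expression is {out.1, out.2} {out.3, u1.2} {u1.1, u5.2} {u1.3} {u2.1, u2.2} {u2.3, u4.1} {u3.1} {u3.2} {u3.3} {u4.2} {u4.3} {u5.1, u5.3}
Same normal form: equal.


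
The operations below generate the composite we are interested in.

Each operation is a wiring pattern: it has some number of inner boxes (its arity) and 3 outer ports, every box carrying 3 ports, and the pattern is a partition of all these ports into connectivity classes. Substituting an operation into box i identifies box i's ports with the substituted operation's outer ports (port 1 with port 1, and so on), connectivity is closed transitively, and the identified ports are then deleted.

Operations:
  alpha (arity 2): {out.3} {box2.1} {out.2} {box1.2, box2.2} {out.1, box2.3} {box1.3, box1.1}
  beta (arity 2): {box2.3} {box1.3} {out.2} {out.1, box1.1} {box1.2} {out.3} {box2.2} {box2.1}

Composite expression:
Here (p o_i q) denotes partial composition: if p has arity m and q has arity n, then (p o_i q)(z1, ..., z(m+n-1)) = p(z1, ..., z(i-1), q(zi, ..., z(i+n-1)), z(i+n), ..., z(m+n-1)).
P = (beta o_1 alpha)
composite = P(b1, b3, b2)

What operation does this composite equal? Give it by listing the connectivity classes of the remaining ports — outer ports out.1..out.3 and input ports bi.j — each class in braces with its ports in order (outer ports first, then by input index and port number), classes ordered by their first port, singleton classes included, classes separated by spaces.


{out.1, b3.3} {out.2} {out.3} {b1.1, b1.3} {b1.2, b3.2} {b2.1} {b2.2} {b2.3} {b3.1}

Substituting into beta glues patterns; closure does the rest.
after alpha, the pattern on (b1, b3) reads {out.1, b3.3} {out.2} {out.3} {b1.1, b1.3} {b1.2, b3.2} {b3.1} (out.j = its outer ports)
after beta, the pattern on (b1, b3, b2) reads {out.1, b3.3} {out.2} {out.3} {b1.1, b1.3} {b1.2, b3.2} {b2.1} {b2.2} {b2.3} {b3.1} (out.j = its outer ports)


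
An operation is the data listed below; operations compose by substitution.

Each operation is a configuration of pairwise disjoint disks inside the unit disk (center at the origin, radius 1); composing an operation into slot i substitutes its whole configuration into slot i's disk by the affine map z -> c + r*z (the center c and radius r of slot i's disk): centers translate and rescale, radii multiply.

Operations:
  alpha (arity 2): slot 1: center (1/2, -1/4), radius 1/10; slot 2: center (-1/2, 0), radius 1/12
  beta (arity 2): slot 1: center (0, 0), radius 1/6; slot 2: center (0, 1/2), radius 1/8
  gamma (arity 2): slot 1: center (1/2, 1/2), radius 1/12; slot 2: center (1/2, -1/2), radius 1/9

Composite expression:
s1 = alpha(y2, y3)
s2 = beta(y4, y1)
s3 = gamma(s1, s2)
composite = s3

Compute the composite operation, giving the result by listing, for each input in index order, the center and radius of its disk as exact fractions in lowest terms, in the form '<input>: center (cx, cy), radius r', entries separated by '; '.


y1: center (1/2, -4/9), radius 1/72; y2: center (13/24, 23/48), radius 1/120; y3: center (11/24, 1/2), radius 1/144; y4: center (1/2, -1/2), radius 1/54


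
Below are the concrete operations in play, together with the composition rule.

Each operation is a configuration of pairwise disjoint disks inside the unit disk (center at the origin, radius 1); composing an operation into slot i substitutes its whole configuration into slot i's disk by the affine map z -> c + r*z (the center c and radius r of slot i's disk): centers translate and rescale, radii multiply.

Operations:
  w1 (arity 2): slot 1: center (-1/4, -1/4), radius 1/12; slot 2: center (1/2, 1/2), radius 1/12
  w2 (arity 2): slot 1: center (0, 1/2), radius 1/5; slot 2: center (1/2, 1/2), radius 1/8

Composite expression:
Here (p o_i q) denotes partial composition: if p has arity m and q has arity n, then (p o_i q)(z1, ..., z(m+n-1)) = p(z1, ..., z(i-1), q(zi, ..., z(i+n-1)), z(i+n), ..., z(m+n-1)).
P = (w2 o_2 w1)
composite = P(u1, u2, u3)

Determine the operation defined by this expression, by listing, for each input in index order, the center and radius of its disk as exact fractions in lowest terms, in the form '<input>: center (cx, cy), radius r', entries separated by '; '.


u1: center (0, 1/2), radius 1/5; u2: center (15/32, 15/32), radius 1/96; u3: center (9/16, 9/16), radius 1/96

Below w2, radii multiply path by path; the u-disk centers shift.
for u1, the 1-step affine chain lands on center (0, 1/2), radius 1/5
for u2, the 2-step affine chain lands on center (15/32, 15/32), radius 1/96
for u3, the 2-step affine chain lands on center (9/16, 9/16), radius 1/96


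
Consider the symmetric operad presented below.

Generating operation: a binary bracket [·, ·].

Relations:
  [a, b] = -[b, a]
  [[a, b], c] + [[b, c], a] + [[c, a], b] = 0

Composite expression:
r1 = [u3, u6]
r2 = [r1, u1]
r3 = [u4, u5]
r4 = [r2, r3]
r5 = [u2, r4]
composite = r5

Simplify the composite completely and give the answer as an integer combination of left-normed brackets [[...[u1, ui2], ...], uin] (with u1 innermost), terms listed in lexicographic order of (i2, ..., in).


[[[[[u1, u3], u6], u4], u5], u2] - [[[[[u1, u3], u6], u5], u4], u2] - [[[[[u1, u6], u3], u4], u5], u2] + [[[[[u1, u6], u3], u5], u4], u2]


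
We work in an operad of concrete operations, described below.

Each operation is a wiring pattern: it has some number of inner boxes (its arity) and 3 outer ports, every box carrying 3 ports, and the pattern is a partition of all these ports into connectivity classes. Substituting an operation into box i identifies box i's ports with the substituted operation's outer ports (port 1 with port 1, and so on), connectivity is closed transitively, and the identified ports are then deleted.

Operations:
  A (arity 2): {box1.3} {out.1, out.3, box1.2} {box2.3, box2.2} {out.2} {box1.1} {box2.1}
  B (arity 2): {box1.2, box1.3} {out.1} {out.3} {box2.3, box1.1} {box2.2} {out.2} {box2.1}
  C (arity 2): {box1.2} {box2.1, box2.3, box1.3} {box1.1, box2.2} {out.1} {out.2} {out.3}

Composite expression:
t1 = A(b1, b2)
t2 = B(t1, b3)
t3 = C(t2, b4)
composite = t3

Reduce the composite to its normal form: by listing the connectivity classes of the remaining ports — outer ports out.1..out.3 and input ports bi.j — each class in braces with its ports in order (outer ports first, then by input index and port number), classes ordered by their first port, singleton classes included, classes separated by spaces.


{out.1} {out.2} {out.3} {b1.1} {b1.2, b3.3} {b1.3} {b2.1} {b2.2, b2.3} {b3.1} {b3.2} {b4.1, b4.3} {b4.2}

Connectivity passes through glued C-boundaries; trace each wire chain.
composing A on (b1, b2), with out.j its own outer ports: {out.1, out.3, b1.2} {out.2} {b1.1} {b1.3} {b2.1} {b2.2, b2.3}
composing B on (b1, b2, b3), with out.j its own outer ports: {out.1} {out.2} {out.3} {b1.1} {b1.2, b3.3} {b1.3} {b2.1} {b2.2, b2.3} {b3.1} {b3.2}
composing C on (b1, b2, b3, b4), with out.j its own outer ports: {out.1} {out.2} {out.3} {b1.1} {b1.2, b3.3} {b1.3} {b2.1} {b2.2, b2.3} {b3.1} {b3.2} {b4.1, b4.3} {b4.2}


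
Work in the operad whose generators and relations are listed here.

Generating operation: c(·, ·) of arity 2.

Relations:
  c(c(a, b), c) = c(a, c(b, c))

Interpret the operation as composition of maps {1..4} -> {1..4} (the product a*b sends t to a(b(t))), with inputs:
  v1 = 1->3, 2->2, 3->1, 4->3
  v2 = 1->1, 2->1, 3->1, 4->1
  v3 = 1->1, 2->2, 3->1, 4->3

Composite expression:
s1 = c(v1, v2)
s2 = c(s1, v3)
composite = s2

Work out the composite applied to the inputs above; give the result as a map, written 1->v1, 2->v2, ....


1->3, 2->3, 3->3, 4->3


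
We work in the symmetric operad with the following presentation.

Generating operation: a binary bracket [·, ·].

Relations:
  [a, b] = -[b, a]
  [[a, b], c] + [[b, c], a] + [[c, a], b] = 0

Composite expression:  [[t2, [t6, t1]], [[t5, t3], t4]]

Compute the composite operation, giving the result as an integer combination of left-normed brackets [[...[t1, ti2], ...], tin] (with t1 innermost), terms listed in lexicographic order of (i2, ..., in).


-[[[[[t1, t6], t2], t3], t5], t4] + [[[[[t1, t6], t2], t4], t3], t5] - [[[[[t1, t6], t2], t4], t5], t3] + [[[[[t1, t6], t2], t5], t3], t4]

Skip Jacobi rewriting: expand, keep t1-initial words, read off terms.
Composite bracket: [[t2, [t6, t1]], [[t5, t3], t4]]
The bracket unfolds into 32 signed words via [a, b] = ab - ba (2^5 = 32).
Collect the words opening with t1:
  the word t1t6t2t3t5t4 carries sign -1 and contributes -[[[[[t1, t6], t2], t3], t5], t4]
  the word t1t6t2t4t3t5 carries sign +1 and contributes +[[[[[t1, t6], t2], t4], t3], t5]
  the word t1t6t2t4t5t3 carries sign -1 and contributes -[[[[[t1, t6], t2], t4], t5], t3]
  the word t1t6t2t5t3t4 carries sign +1 and contributes +[[[[[t1, t6], t2], t5], t3], t4]


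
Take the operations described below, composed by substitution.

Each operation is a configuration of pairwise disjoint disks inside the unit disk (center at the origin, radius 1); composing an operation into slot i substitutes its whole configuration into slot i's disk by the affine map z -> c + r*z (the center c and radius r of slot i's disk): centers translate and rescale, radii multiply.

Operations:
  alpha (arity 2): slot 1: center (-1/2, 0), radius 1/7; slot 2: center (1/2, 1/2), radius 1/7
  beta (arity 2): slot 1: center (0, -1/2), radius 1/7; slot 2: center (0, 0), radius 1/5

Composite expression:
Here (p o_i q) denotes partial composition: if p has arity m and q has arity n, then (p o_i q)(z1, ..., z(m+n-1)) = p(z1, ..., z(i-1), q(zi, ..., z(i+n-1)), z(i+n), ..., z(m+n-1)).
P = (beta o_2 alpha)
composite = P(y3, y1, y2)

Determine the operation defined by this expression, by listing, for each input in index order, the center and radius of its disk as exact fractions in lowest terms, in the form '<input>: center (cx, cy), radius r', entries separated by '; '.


Follow each y-input down from beta: c' goes to c + r*c', radius to r*r'.
y3 passes through 1 substitution, ending at center (0, -1/2), radius 1/7
y1 passes through 2 substitutions, ending at center (-1/10, 0), radius 1/35
y2 passes through 2 substitutions, ending at center (1/10, 1/10), radius 1/35

y1: center (-1/10, 0), radius 1/35; y2: center (1/10, 1/10), radius 1/35; y3: center (0, -1/2), radius 1/7


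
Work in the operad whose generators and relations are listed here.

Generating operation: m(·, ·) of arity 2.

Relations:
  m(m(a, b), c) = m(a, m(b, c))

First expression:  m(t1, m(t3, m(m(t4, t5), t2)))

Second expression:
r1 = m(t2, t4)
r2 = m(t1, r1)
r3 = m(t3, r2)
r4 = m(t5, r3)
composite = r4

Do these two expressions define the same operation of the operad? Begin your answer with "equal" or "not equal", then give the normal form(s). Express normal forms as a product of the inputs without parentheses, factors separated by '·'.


Normal form of the first expression: t1 · t3 · t4 · t5 · t2
Normal form of the second expression: t5 · t3 · t1 · t2 · t4
No match — not equal.

not equal; first: t1 · t3 · t4 · t5 · t2; second: t5 · t3 · t1 · t2 · t4


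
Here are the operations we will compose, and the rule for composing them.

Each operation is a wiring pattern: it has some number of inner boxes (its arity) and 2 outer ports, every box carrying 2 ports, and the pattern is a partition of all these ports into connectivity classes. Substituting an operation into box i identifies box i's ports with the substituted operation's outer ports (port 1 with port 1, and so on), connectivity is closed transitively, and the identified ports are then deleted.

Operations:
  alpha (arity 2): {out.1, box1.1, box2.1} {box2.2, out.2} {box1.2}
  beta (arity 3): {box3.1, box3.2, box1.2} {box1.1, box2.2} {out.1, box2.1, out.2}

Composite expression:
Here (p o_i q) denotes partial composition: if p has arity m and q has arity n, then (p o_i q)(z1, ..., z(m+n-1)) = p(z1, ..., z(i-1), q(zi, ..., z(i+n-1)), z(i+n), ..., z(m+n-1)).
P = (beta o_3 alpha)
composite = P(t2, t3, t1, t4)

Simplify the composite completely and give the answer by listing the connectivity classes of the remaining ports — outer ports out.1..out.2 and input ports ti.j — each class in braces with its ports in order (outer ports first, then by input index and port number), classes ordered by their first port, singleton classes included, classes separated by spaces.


{out.1, out.2, t3.1} {t1.1, t2.2, t4.1, t4.2} {t1.2} {t2.1, t3.2}

Treat the ports identified at beta as solder joints: merge, then drop.
through alpha, on inputs (t1, t4): {out.1, t1.1, t4.1} {out.2, t4.2} {t1.2} (out.j = stage outer ports)
through beta, on inputs (t2, t3, t1, t4): {out.1, out.2, t3.1} {t1.1, t2.2, t4.1, t4.2} {t1.2} {t2.1, t3.2} (out.j = stage outer ports)
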